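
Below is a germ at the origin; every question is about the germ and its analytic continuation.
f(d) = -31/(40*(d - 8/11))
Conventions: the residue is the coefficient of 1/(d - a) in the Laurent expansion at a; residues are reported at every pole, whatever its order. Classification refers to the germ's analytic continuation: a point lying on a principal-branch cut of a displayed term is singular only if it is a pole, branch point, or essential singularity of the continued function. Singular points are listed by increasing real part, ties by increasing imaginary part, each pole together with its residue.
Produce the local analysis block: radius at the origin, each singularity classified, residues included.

Radius of convergence at 0: 8/11.
At 8/11: a pole of order 1; residue -31/40.

Denominator factor (d - 8/11): pole of order 1 at 8/11, modulus 8/11.
The radius of convergence is the smallest modulus among the singular points: 8/11.
At the order-1 pole 8/11 set g(d) = (d - (8/11))*f(d) = -31/40.
Simple pole: residue = g(a) at a = 8/11, which is -31/40.


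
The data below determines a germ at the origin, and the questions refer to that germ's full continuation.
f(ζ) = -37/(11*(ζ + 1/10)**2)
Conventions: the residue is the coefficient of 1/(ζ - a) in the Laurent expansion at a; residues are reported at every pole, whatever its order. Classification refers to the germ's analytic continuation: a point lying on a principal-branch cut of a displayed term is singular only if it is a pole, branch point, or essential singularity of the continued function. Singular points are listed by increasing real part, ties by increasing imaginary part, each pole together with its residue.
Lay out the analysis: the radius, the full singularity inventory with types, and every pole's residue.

Radius of convergence at 0: 1/10.
At -1/10: a pole of order 2; residue 0.

Denominator factor (ζ + 1/10)^2: pole of order 2 at -1/10, modulus 1/10.
The radius of convergence is the smallest modulus among the singular points: 1/10.
At the order-2 pole -1/10 set g(ζ) = (ζ - (-1/10))^2*f(ζ) = -37/11.
Order-2 pole: residue = g'(a); g'(-1/10) = 0, so the residue is 0.


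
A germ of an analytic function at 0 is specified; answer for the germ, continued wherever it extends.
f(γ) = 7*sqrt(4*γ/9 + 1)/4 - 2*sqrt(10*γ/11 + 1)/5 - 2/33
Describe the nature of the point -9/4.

The point is an algebraic (square-root) branch point.

The term (7/4)*sqrt(1 - γ/(-9/4)) has argument 1 - -9/4/(-9/4) = 0 at -9/4: a square-root (algebraic, two-sheeted) branch point; the remaining terms are analytic or single-valued there.


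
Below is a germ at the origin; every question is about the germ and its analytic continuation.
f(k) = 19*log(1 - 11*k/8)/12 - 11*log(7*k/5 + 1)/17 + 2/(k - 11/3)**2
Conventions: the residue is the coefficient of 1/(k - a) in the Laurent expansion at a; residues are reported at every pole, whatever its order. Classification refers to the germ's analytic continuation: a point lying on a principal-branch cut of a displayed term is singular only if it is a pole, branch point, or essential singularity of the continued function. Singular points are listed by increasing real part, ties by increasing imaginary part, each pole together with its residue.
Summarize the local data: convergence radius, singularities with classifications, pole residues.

Denominator factor (k - 11/3)^2: pole of order 2 at 11/3, modulus 11/3.
Branch term (19/12)*log(1 - k/(8/11)): its argument vanishes at k = 8/11, a logarithmic branch point, modulus 8/11.
Branch term (-11/17)*log(1 - k/(-5/7)): its argument vanishes at k = -5/7, a logarithmic branch point, modulus 5/7.
The radius of convergence is the smallest modulus among the singular points: 5/7.
The branch terms are analytic at 11/3 and contribute nothing to the residue; only the rational part matters.
At the order-2 pole 11/3 set g(k) = (k - (11/3))^2*(rational part) = 2.
Order-2 pole: residue = g'(a); g'(11/3) = 0, so the residue is 0.
List the singular points by increasing real part (a conjugate pair: the negative imaginary part first).

Radius of convergence at 0: 5/7.
At -5/7: a logarithmic branch point.
At 8/11: a logarithmic branch point.
At 11/3: a pole of order 2; residue 0.


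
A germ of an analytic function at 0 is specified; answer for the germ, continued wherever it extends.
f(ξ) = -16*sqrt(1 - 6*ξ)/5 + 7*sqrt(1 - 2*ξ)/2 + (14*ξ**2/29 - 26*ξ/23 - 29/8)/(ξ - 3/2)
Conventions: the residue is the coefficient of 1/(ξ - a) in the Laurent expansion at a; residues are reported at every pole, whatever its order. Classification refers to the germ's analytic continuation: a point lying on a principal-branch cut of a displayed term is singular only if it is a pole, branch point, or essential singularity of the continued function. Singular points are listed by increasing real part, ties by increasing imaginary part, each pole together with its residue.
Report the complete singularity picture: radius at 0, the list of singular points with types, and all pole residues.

Radius of convergence at 0: 1/6.
At 1/6: an algebraic (square-root) branch point.
At 1/2: an algebraic (square-root) branch point.
At 3/2: a pole of order 1; residue -22595/5336.

Denominator factor (ξ - 3/2): pole of order 1 at 3/2, modulus 3/2.
Branch term (-16/5)*sqrt(1 - ξ/(1/6)): its argument vanishes at ξ = 1/6, a square-root branch point, modulus 1/6.
Branch term (7/2)*sqrt(1 - ξ/(1/2)): its argument vanishes at ξ = 1/2, a square-root branch point, modulus 1/2.
The radius of convergence is the smallest modulus among the singular points: 1/6.
The branch terms are analytic at 3/2 and contribute nothing to the residue; only the rational part matters.
At the order-1 pole 3/2 set g(ξ) = (ξ - (3/2))*(rational part) = 14*ξ**2/29 - 26*ξ/23 - 29/8.
Simple pole: residue = g(a) at a = 3/2, which is -22595/5336.
List the singular points by increasing real part (a conjugate pair: the negative imaginary part first).


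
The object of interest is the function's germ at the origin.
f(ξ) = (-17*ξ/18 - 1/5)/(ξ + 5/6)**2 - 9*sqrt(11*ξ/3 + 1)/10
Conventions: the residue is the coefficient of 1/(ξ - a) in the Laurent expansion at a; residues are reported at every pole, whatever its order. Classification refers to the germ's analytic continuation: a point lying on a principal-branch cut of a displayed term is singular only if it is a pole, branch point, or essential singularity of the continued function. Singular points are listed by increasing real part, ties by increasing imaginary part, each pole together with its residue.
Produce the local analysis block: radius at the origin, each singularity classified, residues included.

Denominator factor (ξ + 5/6)^2: pole of order 2 at -5/6, modulus 5/6.
Branch term (-9/10)*sqrt(1 - ξ/(-3/11)): its argument vanishes at ξ = -3/11, a square-root branch point, modulus 3/11.
The radius of convergence is the smallest modulus among the singular points: 3/11.
The branch term is analytic at -5/6 and contributes nothing to the residue; only the rational part matters.
At the order-2 pole -5/6 set g(ξ) = (ξ - (-5/6))^2*(rational part) = -17*ξ/18 - 1/5.
Order-2 pole: residue = g'(a); g'(-5/6) = -17/18, so the residue is -17/18.
List the singular points by increasing real part (a conjugate pair: the negative imaginary part first).

Radius of convergence at 0: 3/11.
At -5/6: a pole of order 2; residue -17/18.
At -3/11: an algebraic (square-root) branch point.


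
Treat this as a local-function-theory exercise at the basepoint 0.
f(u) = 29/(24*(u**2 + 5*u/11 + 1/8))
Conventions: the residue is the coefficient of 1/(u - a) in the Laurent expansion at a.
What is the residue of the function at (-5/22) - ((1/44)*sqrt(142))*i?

The residue is ((319/1704)*sqrt(142))*i.

The factor u**2 + 5*u/11 + 1/8 splits as (u - a)(u - a') with a = (-5/22) - ((1/44)*sqrt(142))*i, a' = (-5/22) + ((1/44)*sqrt(142))*i. At the order-1 pole a set g(u) = (u - a)*f(u) = [29/24] / (u - a').
Simple pole: residue = g(a) at a = (-5/22) - ((1/44)*sqrt(142))*i, which is ((319/1704)*sqrt(142))*i.


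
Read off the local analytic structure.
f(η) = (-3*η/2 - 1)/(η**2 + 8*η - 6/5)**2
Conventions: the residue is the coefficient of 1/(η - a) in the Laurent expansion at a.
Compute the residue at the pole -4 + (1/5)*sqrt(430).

The factor η**2 + 8*η - 6/5 splits as (η - a)(η - a') with a = -4 + (1/5)*sqrt(430), a' = -4 - (1/5)*sqrt(430). At the order-2 pole a set g(η) = (η - a)^2*f(η) = [-3*η/2 - 1] / (η - a')^2.
Order-2 pole: residue = g'(a); g'(-4 + (1/5)*sqrt(430)) = -(25/29584)*sqrt(430), so the residue is -(25/29584)*sqrt(430).

The residue is -(25/29584)*sqrt(430).


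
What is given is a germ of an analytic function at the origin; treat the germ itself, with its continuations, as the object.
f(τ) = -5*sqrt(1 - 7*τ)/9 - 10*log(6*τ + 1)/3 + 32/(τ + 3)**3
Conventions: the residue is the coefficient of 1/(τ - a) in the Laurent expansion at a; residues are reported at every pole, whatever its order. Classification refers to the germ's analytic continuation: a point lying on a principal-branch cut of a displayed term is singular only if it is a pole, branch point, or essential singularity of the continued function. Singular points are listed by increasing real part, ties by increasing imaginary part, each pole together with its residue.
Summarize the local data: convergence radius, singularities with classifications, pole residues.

Radius of convergence at 0: 1/7.
At -3: a pole of order 3; residue 0.
At -1/6: a logarithmic branch point.
At 1/7: an algebraic (square-root) branch point.

Denominator factor (τ + 3)^3: pole of order 3 at -3, modulus 3.
Branch term (-10/3)*log(1 - τ/(-1/6)): its argument vanishes at τ = -1/6, a logarithmic branch point, modulus 1/6.
Branch term (-5/9)*sqrt(1 - τ/(1/7)): its argument vanishes at τ = 1/7, a square-root branch point, modulus 1/7.
The radius of convergence is the smallest modulus among the singular points: 1/7.
The branch terms are analytic at -3 and contribute nothing to the residue; only the rational part matters.
At the order-3 pole -3 set g(τ) = (τ - (-3))^3*(rational part) = 32.
Order-3 pole: residue = g''(a)/2; g''(-3) = 0, so the residue is 0.
List the singular points by increasing real part (a conjugate pair: the negative imaginary part first).


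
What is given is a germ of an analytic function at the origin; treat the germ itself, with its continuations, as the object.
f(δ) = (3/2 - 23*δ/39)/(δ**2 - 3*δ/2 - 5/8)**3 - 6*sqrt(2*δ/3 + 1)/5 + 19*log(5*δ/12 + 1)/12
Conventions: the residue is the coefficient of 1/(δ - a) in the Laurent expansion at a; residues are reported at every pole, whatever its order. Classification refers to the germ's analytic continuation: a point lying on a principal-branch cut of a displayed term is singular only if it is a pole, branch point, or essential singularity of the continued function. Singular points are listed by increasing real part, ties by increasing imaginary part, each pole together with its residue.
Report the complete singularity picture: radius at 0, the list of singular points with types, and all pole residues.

Denominator factor (δ**2 - 3*δ/2 - 5/8)^3: discriminant 19/4, real irrational roots 3/4 + (1/4)*sqrt(19) and 3/4 - (1/4)*sqrt(19); poles of order 3, moduli 3/4 + (1/4)*sqrt(19) and -3/4 + (1/4)*sqrt(19).
Branch term (19/12)*log(1 - δ/(-12/5)): its argument vanishes at δ = -12/5, a logarithmic branch point, modulus 12/5.
Branch term (-6/5)*sqrt(1 - δ/(-3/2)): its argument vanishes at δ = -3/2, a square-root branch point, modulus 3/2.
The radius of convergence is the smallest modulus among the singular points: -3/4 + (1/4)*sqrt(19).
The branch terms are analytic at 3/4 - (1/4)*sqrt(19) and contribute nothing to the residue; only the rational part matters.
The factor δ**2 - 3*δ/2 - 5/8 splits as (δ - a)(δ - a') with a = 3/4 - (1/4)*sqrt(19), a' = 3/4 + (1/4)*sqrt(19). At the order-3 pole a set g(δ) = (δ - a)^3*(rational part) = [3/2 - 23*δ/39] / (δ - a')^3.
Order-3 pole: residue = g''(a)/2; g''(3/4 - (1/4)*sqrt(19)) = -(5280/89167)*sqrt(19), so the residue is -(2640/89167)*sqrt(19).
The branch terms are analytic at 3/4 + (1/4)*sqrt(19) and contribute nothing to the residue; only the rational part matters.
The factor δ**2 - 3*δ/2 - 5/8 splits as (δ - a)(δ - a') with a = 3/4 + (1/4)*sqrt(19), a' = 3/4 - (1/4)*sqrt(19). At the order-3 pole a set g(δ) = (δ - a)^3*(rational part) = [3/2 - 23*δ/39] / (δ - a')^3.
Order-3 pole: residue = g''(a)/2; g''(3/4 + (1/4)*sqrt(19)) = (5280/89167)*sqrt(19), so the residue is (2640/89167)*sqrt(19).
List the singular points by increasing real part (a conjugate pair: the negative imaginary part first).

Radius of convergence at 0: -3/4 + (1/4)*sqrt(19).
At -12/5: a logarithmic branch point.
At -3/2: an algebraic (square-root) branch point.
At 3/4 - (1/4)*sqrt(19): a pole of order 3; residue -(2640/89167)*sqrt(19).
At 3/4 + (1/4)*sqrt(19): a pole of order 3; residue (2640/89167)*sqrt(19).


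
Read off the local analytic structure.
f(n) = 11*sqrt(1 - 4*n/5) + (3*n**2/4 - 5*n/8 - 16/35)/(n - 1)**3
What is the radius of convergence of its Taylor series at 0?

The radius of convergence is 1.

Denominator factor (n - 1)^3: pole of order 3 at 1, modulus 1.
Branch term (11)*sqrt(1 - n/(5/4)): its argument vanishes at n = 5/4, a square-root branch point, modulus 5/4.
The radius of convergence is the smallest modulus among the singular points: 1.


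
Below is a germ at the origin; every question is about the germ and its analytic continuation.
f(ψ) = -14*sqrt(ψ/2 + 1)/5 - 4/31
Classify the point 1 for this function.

There is no denominator, hence no pole anywhere.
Branch term sqrt(1 - ψ/(-2)): argument at 1 is 3/2, nonzero, so 1 is not its branch point (a point on a principal cut is still regular for the continued germ).
So the germ continues analytically to 1.

The point is a regular point.


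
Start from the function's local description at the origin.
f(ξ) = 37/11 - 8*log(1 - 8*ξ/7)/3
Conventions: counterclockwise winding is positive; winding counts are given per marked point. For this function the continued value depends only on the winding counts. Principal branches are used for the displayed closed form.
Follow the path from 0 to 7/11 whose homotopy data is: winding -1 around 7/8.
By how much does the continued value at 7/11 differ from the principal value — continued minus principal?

The rational part is single-valued and drops out of the difference; each branch term changes only by its own monodromy.
(-8/3)*log(1 - ξ/(7/8)): each positive loop around 7/8 adds 2*pi*i to the log, so winding -1 contributes (-8/3)*(-1)*2*pi*i = (16/3)*pi*i.
Summing the contributions at ξ = 7/11 gives (16/3)*pi*i.

Continued minus principal equals (16/3)*pi*i.


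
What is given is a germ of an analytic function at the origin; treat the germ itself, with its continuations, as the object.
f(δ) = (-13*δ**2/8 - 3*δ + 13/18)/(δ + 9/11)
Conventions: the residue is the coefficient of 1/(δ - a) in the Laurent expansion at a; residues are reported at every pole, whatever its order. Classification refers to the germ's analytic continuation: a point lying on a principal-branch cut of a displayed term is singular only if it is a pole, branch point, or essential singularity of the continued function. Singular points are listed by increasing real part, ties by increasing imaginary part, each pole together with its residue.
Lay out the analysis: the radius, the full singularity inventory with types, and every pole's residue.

Denominator factor (δ + 9/11): pole of order 1 at -9/11, modulus 9/11.
The radius of convergence is the smallest modulus among the singular points: 9/11.
At the order-1 pole -9/11 set g(δ) = (δ - (-9/11))*f(δ) = -13*δ**2/8 - 3*δ + 13/18.
Simple pole: residue = g(a) at a = -9/11, which is 18199/8712.

Radius of convergence at 0: 9/11.
At -9/11: a pole of order 1; residue 18199/8712.


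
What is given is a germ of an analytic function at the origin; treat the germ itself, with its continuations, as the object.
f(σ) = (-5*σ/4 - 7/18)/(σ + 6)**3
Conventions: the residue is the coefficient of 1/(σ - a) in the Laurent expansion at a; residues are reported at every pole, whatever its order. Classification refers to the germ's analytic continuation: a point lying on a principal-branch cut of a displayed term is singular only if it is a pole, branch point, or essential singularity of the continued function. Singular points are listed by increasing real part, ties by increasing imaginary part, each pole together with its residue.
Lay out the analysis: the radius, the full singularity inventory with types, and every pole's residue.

Radius of convergence at 0: 6.
At -6: a pole of order 3; residue 0.

Denominator factor (σ + 6)^3: pole of order 3 at -6, modulus 6.
The radius of convergence is the smallest modulus among the singular points: 6.
At the order-3 pole -6 set g(σ) = (σ - (-6))^3*f(σ) = -5*σ/4 - 7/18.
Order-3 pole: residue = g''(a)/2; g''(-6) = 0, so the residue is 0.


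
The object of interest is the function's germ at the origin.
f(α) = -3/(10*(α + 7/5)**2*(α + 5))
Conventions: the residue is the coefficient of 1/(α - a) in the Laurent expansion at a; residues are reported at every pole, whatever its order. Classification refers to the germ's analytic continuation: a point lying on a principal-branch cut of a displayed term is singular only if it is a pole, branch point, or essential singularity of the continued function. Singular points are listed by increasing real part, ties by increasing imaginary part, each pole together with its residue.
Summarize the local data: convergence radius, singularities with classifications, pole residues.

Radius of convergence at 0: 7/5.
At -5: a pole of order 1; residue -5/216.
At -7/5: a pole of order 2; residue 5/216.

Denominator factor (α + 5): pole of order 1 at -5, modulus 5.
Denominator factor (α + 7/5)^2: pole of order 2 at -7/5, modulus 7/5.
The radius of convergence is the smallest modulus among the singular points: 7/5.
At the order-1 pole -5 set g(α) = (α - (-5))*f(α) = -3/(10*(α + 7/5)**2).
Simple pole: residue = g(a) at a = -5, which is -5/216.
At the order-2 pole -7/5 set g(α) = (α - (-7/5))^2*f(α) = -3/(10*(α + 5)).
Order-2 pole: residue = g'(a); g'(-7/5) = 5/216, so the residue is 5/216.
List the singular points by increasing real part (a conjugate pair: the negative imaginary part first).


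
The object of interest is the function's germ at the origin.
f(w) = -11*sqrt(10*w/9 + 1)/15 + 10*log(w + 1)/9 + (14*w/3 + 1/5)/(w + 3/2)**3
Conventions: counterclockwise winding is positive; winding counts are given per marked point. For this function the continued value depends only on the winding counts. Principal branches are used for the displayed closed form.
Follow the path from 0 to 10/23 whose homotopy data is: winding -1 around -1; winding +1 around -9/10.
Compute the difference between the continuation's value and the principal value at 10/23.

The rational part is single-valued and drops out of the difference; each branch term changes only by its own monodromy.
(-11/15)*sqrt(1 - w/(-9/10)): winding +1 is odd, the square root flips sign, contributing -2*(-11/15)*sqrt(1 - (10/23)/(-9/10)) = -2*(-11/15)*sqrt(307/207) = (22/1035)*sqrt(7061).
(10/9)*log(1 - w/(-1)): each positive loop around -1 adds 2*pi*i to the log, so winding -1 contributes (10/9)*(-1)*2*pi*i = -(20/9)*pi*i.
Summing the contributions at w = 10/23 gives ((22/1035)*sqrt(7061)) - ((20/9)*pi)*i.

Continued minus principal equals ((22/1035)*sqrt(7061)) - ((20/9)*pi)*i.


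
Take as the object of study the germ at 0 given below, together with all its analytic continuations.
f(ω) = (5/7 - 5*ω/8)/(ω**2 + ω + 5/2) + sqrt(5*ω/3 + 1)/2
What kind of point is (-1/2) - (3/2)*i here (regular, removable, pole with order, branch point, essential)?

The point is a pole of order 1.

The denominator factor ω**2 + ω + 5/2 vanishes at (-1/2) - (3/2)*i and appears to the power 1; the numerator there equals (115/112) + (15/16)*i, nonzero, and no other factor vanishes.
The branch terms are analytic at this point.
Hence a pole whose order is the multiplicity, 1.


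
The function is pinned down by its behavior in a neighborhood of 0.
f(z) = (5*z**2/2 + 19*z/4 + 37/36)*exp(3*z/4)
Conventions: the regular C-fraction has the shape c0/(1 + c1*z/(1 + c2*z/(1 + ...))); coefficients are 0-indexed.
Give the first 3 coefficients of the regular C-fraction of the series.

Taylor coefficients (expand at 0): a_0 = 37/36, a_1 = 265/48, a_2 = 813/128.
c0 = a_0 = 37/36. Peel one level at a time: if S = 1 + c*z/S' with S'(0) = 1, then c is the z-coefficient of S and S' = c*z/(S - 1).
S_1 = c0/f = 1 + (-795/148)*z + (993321/43808)*z^2 + ...; c1 = -795/148.
S_2 = c1*z/(S_1 - 1) = 1 + (331107/78440)*z + ...; c2 = 331107/78440.

The regular C-fraction coefficients are [37/36, -795/148, 331107/78440].


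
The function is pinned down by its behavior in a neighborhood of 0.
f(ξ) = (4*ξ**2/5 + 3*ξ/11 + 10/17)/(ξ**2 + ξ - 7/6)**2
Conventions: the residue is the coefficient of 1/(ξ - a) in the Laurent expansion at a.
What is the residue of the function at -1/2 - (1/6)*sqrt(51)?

The residue is -(2701/270215)*sqrt(51).

The factor ξ**2 + ξ - 7/6 splits as (ξ - a)(ξ - a') with a = -1/2 - (1/6)*sqrt(51), a' = -1/2 + (1/6)*sqrt(51). At the order-2 pole a set g(ξ) = (ξ - a)^2*f(ξ) = [4*ξ**2/5 + 3*ξ/11 + 10/17] / (ξ - a')^2.
Order-2 pole: residue = g'(a); g'(-1/2 - (1/6)*sqrt(51)) = -(2701/270215)*sqrt(51), so the residue is -(2701/270215)*sqrt(51).


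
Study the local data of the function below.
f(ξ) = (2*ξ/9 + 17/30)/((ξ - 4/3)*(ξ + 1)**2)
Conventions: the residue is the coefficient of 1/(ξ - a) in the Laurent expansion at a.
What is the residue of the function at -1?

At the order-2 pole -1 set g(ξ) = (ξ - (-1))^2*f(ξ) = (2*ξ/9 + 17/30)/(ξ - 4/3).
Order-2 pole: residue = g'(a); g'(-1) = -233/1470, so the residue is -233/1470.

The residue is -233/1470.


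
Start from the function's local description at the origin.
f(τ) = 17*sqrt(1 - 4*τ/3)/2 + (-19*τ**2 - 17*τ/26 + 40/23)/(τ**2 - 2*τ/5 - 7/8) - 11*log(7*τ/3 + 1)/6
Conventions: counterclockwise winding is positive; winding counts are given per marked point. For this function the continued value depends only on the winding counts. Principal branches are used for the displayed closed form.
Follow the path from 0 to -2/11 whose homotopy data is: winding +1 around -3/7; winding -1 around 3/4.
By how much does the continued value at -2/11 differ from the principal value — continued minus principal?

Continued minus principal equals (-(17/33)*sqrt(1353)) - ((11/3)*pi)*i.

The rational part is single-valued and drops out of the difference; each branch term changes only by its own monodromy.
(17/2)*sqrt(1 - τ/(3/4)): winding -1 is odd, the square root flips sign, contributing -2*(17/2)*sqrt(1 - (-2/11)/(3/4)) = -2*(17/2)*sqrt(41/33) = -(17/33)*sqrt(1353).
(-11/6)*log(1 - τ/(-3/7)): each positive loop around -3/7 adds 2*pi*i to the log, so winding +1 contributes (-11/6)*(1)*2*pi*i = -(11/3)*pi*i.
Summing the contributions at τ = -2/11 gives (-(17/33)*sqrt(1353)) - ((11/3)*pi)*i.


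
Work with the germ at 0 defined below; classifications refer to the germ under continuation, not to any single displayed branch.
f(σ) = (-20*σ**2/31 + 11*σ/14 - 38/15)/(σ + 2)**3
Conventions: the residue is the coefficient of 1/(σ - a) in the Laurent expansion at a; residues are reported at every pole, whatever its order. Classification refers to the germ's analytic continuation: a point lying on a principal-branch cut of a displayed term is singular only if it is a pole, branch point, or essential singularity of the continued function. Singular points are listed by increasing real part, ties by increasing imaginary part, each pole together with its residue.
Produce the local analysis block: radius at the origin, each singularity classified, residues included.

Denominator factor (σ + 2)^3: pole of order 3 at -2, modulus 2.
The radius of convergence is the smallest modulus among the singular points: 2.
At the order-3 pole -2 set g(σ) = (σ - (-2))^3*f(σ) = -20*σ**2/31 + 11*σ/14 - 38/15.
Order-3 pole: residue = g''(a)/2; g''(-2) = -40/31, so the residue is -20/31.

Radius of convergence at 0: 2.
At -2: a pole of order 3; residue -20/31.


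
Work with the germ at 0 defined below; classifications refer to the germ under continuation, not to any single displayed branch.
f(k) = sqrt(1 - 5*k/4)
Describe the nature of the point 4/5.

The point is an algebraic (square-root) branch point.

The term (1)*sqrt(1 - k/(4/5)) has argument 1 - 4/5/(4/5) = 0 at 4/5: a square-root (algebraic, two-sheeted) branch point; the remaining terms are analytic or single-valued there.


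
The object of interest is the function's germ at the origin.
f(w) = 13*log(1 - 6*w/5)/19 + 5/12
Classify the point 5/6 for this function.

The term (13/19)*log(1 - w/(5/6)) has argument 1 - 5/6/(5/6) = 0 at 5/6: a logarithmic (infinitely-sheeted) branch point; the remaining terms are analytic or single-valued there.

The point is a logarithmic branch point.


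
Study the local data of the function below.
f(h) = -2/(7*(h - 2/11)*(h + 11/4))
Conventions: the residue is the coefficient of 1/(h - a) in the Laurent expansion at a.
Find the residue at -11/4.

At the order-1 pole -11/4 set g(h) = (h - (-11/4))*f(h) = -2/(7*(h - 2/11)).
Simple pole: residue = g(a) at a = -11/4, which is 88/903.

The residue is 88/903.


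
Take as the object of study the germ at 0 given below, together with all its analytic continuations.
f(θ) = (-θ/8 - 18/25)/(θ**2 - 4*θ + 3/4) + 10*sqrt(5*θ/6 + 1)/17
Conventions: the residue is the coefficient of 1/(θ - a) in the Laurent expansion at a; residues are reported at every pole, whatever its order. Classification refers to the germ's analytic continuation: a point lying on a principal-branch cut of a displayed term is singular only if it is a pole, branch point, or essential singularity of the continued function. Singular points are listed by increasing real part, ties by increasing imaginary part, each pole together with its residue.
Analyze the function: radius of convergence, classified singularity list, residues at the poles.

Radius of convergence at 0: 2 - (1/2)*sqrt(13).
At -6/5: an algebraic (square-root) branch point.
At 2 - (1/2)*sqrt(13): a pole of order 1; residue -1/16 + (97/1300)*sqrt(13).
At 2 + (1/2)*sqrt(13): a pole of order 1; residue -1/16 - (97/1300)*sqrt(13).

Denominator factor (θ**2 - 4*θ + 3/4): discriminant 13, real irrational roots 2 + (1/2)*sqrt(13) and 2 - (1/2)*sqrt(13); poles of order 1, moduli 2 + (1/2)*sqrt(13) and 2 - (1/2)*sqrt(13).
Branch term (10/17)*sqrt(1 - θ/(-6/5)): its argument vanishes at θ = -6/5, a square-root branch point, modulus 6/5.
The radius of convergence is the smallest modulus among the singular points: 2 - (1/2)*sqrt(13).
The branch term is analytic at 2 - (1/2)*sqrt(13) and contributes nothing to the residue; only the rational part matters.
The factor θ**2 - 4*θ + 3/4 splits as (θ - a)(θ - a') with a = 2 - (1/2)*sqrt(13), a' = 2 + (1/2)*sqrt(13). At the order-1 pole a set g(θ) = (θ - a)*(rational part) = [-θ/8 - 18/25] / (θ - a').
Simple pole: residue = g(a) at a = 2 - (1/2)*sqrt(13), which is -1/16 + (97/1300)*sqrt(13).
The branch term is analytic at 2 + (1/2)*sqrt(13) and contributes nothing to the residue; only the rational part matters.
The factor θ**2 - 4*θ + 3/4 splits as (θ - a)(θ - a') with a = 2 + (1/2)*sqrt(13), a' = 2 - (1/2)*sqrt(13). At the order-1 pole a set g(θ) = (θ - a)*(rational part) = [-θ/8 - 18/25] / (θ - a').
Simple pole: residue = g(a) at a = 2 + (1/2)*sqrt(13), which is -1/16 - (97/1300)*sqrt(13).
List the singular points by increasing real part (a conjugate pair: the negative imaginary part first).


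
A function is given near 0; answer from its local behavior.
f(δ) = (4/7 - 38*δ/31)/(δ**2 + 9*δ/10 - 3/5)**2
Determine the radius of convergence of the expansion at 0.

The radius of convergence is -9/20 + (1/20)*sqrt(321).

Denominator factor (δ**2 + 9*δ/10 - 3/5)^2: discriminant 321/100, real irrational roots -9/20 + (1/20)*sqrt(321) and -9/20 - (1/20)*sqrt(321); poles of order 2, moduli -9/20 + (1/20)*sqrt(321) and 9/20 + (1/20)*sqrt(321).
The radius of convergence is the smallest modulus among the singular points: -9/20 + (1/20)*sqrt(321).


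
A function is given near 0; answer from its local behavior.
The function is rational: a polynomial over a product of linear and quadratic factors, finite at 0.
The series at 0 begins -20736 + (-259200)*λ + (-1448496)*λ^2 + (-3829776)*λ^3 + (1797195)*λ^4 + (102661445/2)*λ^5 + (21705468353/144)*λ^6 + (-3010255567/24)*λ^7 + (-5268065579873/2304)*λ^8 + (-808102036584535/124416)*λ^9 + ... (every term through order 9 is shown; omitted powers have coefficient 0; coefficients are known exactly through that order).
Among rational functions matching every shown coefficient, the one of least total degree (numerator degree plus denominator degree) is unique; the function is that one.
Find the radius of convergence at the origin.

The radius of convergence is (1/4)*sqrt(2).

No rational of total degree below 8 reproduces all 10 coefficients; solving the [0/8] Pade equations on them gives f(λ) = -8/((λ - 4/9)**2*(λ**2 - λ/3 + 1/8)**3), whose expansion matches every shown term.
Denominator factor (λ**2 - λ/3 + 1/8)^3: discriminant -7/18, complex-conjugate roots (1/6) + ((1/12)*sqrt(14))*i and (1/6) - ((1/12)*sqrt(14))*i; poles of order 3, moduli (1/4)*sqrt(2) and (1/4)*sqrt(2).
Denominator factor (λ - 4/9)^2: pole of order 2 at 4/9, modulus 4/9.
The radius of convergence is the smallest modulus among the singular points: (1/4)*sqrt(2).


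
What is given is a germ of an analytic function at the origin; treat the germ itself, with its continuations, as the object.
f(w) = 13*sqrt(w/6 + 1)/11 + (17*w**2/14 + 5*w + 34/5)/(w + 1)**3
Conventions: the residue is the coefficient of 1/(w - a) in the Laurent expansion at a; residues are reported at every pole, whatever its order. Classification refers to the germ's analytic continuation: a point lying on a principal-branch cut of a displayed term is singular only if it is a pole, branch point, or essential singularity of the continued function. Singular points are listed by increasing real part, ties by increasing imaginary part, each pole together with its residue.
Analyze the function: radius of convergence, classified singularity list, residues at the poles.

Radius of convergence at 0: 1.
At -6: an algebraic (square-root) branch point.
At -1: a pole of order 3; residue 17/14.

Denominator factor (w + 1)^3: pole of order 3 at -1, modulus 1.
Branch term (13/11)*sqrt(1 - w/(-6)): its argument vanishes at w = -6, a square-root branch point, modulus 6.
The radius of convergence is the smallest modulus among the singular points: 1.
The branch term is analytic at -1 and contributes nothing to the residue; only the rational part matters.
At the order-3 pole -1 set g(w) = (w - (-1))^3*(rational part) = 17*w**2/14 + 5*w + 34/5.
Order-3 pole: residue = g''(a)/2; g''(-1) = 17/7, so the residue is 17/14.
List the singular points by increasing real part (a conjugate pair: the negative imaginary part first).


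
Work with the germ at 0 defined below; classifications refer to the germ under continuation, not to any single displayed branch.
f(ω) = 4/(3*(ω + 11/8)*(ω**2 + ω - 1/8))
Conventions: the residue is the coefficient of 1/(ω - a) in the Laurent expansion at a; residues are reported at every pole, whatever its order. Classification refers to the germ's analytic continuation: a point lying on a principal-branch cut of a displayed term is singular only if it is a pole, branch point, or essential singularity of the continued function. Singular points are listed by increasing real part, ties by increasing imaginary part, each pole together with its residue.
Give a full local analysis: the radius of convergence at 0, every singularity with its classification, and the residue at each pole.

Denominator factor (ω**2 + ω - 1/8): discriminant 3/2, real irrational roots -1/2 + (1/4)*sqrt(6) and -1/2 - (1/4)*sqrt(6); poles of order 1, moduli -1/2 + (1/4)*sqrt(6) and 1/2 + (1/4)*sqrt(6).
Denominator factor (ω + 11/8): pole of order 1 at -11/8, modulus 11/8.
The radius of convergence is the smallest modulus among the singular points: -1/2 + (1/4)*sqrt(6).
At the order-1 pole -11/8 set g(ω) = (ω - (-11/8))*f(ω) = 4/(3*(ω**2 + ω - 1/8)).
Simple pole: residue = g(a) at a = -11/8, which is 256/75.
The factor ω**2 + ω - 1/8 splits as (ω - a)(ω - a') with a = -1/2 - (1/4)*sqrt(6), a' = -1/2 + (1/4)*sqrt(6). At the order-1 pole a set g(ω) = (ω - a)*f(ω) = [4/(3*(ω + 11/8))] / (ω - a').
Simple pole: residue = g(a) at a = -1/2 - (1/4)*sqrt(6), which is -128/75 - (224/225)*sqrt(6).
The factor ω**2 + ω - 1/8 splits as (ω - a)(ω - a') with a = -1/2 + (1/4)*sqrt(6), a' = -1/2 - (1/4)*sqrt(6). At the order-1 pole a set g(ω) = (ω - a)*f(ω) = [4/(3*(ω + 11/8))] / (ω - a').
Simple pole: residue = g(a) at a = -1/2 + (1/4)*sqrt(6), which is -128/75 + (224/225)*sqrt(6).
List the singular points by increasing real part (a conjugate pair: the negative imaginary part first).

Radius of convergence at 0: -1/2 + (1/4)*sqrt(6).
At -11/8: a pole of order 1; residue 256/75.
At -1/2 - (1/4)*sqrt(6): a pole of order 1; residue -128/75 - (224/225)*sqrt(6).
At -1/2 + (1/4)*sqrt(6): a pole of order 1; residue -128/75 + (224/225)*sqrt(6).


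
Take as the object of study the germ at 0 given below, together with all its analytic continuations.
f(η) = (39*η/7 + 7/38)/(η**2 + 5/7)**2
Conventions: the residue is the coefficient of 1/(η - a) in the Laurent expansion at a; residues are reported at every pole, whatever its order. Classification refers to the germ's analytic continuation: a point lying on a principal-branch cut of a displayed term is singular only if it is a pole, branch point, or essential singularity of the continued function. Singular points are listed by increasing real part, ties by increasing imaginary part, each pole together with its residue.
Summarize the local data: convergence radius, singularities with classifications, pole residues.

Denominator factor (η**2 + 5/7)^2: discriminant -20/7, complex-conjugate roots ((1/7)*sqrt(35))*i and -((1/7)*sqrt(35))*i; poles of order 2, moduli (1/7)*sqrt(35) and (1/7)*sqrt(35).
The radius of convergence is the smallest modulus among the singular points: (1/7)*sqrt(35).
The factor η**2 + 5/7 splits as (η - a)(η - a') with a = -((1/7)*sqrt(35))*i, a' = ((1/7)*sqrt(35))*i. At the order-2 pole a set g(η) = (η - a)^2*f(η) = [39*η/7 + 7/38] / (η - a')^2.
Order-2 pole: residue = g'(a); g'(-((1/7)*sqrt(35))*i) = ((49/3800)*sqrt(35))*i, so the residue is ((49/3800)*sqrt(35))*i.
The factor η**2 + 5/7 splits as (η - a)(η - a') with a = ((1/7)*sqrt(35))*i, a' = -((1/7)*sqrt(35))*i. At the order-2 pole a set g(η) = (η - a)^2*f(η) = [39*η/7 + 7/38] / (η - a')^2.
Order-2 pole: residue = g'(a); g'(((1/7)*sqrt(35))*i) = -((49/3800)*sqrt(35))*i, so the residue is -((49/3800)*sqrt(35))*i.
List the singular points by increasing real part (a conjugate pair: the negative imaginary part first).

Radius of convergence at 0: (1/7)*sqrt(35).
At -((1/7)*sqrt(35))*i: a pole of order 2; residue ((49/3800)*sqrt(35))*i.
At ((1/7)*sqrt(35))*i: a pole of order 2; residue -((49/3800)*sqrt(35))*i.


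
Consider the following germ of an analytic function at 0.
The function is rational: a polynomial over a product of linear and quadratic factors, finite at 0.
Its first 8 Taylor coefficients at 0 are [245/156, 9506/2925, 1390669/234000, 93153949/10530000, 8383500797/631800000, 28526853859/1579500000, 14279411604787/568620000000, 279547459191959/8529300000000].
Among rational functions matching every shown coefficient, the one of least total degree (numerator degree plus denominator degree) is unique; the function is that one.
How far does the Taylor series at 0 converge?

No rational of total degree below 4 reproduces all 8 coefficients; solving the [1/3] Pade equations on them gives f(u) = (9*u/10 + 25/26)/((u - 6/7)**2*(u + 5/6)), whose expansion matches every shown term.
Denominator factor (u - 6/7)^2: pole of order 2 at 6/7, modulus 6/7.
Denominator factor (u + 5/6): pole of order 1 at -5/6, modulus 5/6.
The radius of convergence is the smallest modulus among the singular points: 5/6.

The radius of convergence is 5/6.


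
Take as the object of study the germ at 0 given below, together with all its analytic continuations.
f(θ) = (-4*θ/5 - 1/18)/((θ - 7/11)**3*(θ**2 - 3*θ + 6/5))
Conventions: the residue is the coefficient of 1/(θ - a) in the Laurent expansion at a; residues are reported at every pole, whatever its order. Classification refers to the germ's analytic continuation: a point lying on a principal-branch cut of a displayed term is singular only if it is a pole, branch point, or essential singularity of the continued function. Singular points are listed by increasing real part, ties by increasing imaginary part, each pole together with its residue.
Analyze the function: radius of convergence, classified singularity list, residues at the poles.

Radius of convergence at 0: 3/2 - (1/10)*sqrt(105).
At 3/2 - (1/10)*sqrt(105): a pole of order 1; residue -636025005/24918016 - (11662050301/4709505024)*sqrt(105).
At 7/11: a pole of order 3; residue 636025005/12459008.
At 3/2 + (1/10)*sqrt(105): a pole of order 1; residue -636025005/24918016 + (11662050301/4709505024)*sqrt(105).


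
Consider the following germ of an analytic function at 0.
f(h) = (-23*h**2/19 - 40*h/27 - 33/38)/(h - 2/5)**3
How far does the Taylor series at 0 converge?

The radius of convergence is 2/5.

Denominator factor (h - 2/5)^3: pole of order 3 at 2/5, modulus 2/5.
The radius of convergence is the smallest modulus among the singular points: 2/5.


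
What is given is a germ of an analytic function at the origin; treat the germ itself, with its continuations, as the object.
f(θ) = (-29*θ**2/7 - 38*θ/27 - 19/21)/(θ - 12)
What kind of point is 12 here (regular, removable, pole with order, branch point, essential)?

The denominator factor θ - 12 vanishes at 12 and appears to the power 1; the numerator there equals -38705/63, nonzero, and no other factor vanishes.
Hence a pole whose order is the multiplicity, 1.

The point is a pole of order 1.


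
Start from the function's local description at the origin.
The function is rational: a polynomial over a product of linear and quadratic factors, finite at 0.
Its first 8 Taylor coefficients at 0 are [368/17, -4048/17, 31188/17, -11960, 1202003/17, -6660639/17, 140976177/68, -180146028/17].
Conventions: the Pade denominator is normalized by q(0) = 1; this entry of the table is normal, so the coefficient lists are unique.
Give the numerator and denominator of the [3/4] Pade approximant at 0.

The Pade approximant has numerator coefficients [368/17, 110400/13243, 38272/13243, 11776/13243]; denominator coefficients [1, 8869/779, 126571/3116, 26852/779, -30686/779].

Taylor coefficients needed (read off): a_0 = 368/17, a_1 = -4048/17, a_2 = 31188/17, a_3 = -11960, a_4 = 1202003/17, a_5 = -6660639/17, a_6 = 140976177/68, a_7 = -180146028/17.
Write the denominator as Q(z) = 1 + q1*z + q2*z^2 + q3*z^3 + q4*z^4. Requiring Q*f - P = O(z^8) with deg P <= 3 kills the coefficients of z^4..z^7 in Q*f:
  z^4: a_4 + q1*a_3 + q2*a_2 + q3*a_1 + q4*a_0 = 0, i.e. 1202003/17 + (-11960)*q1 + (31188/17)*q2 + (-4048/17)*q3 + (368/17)*q4 = 0.
  z^5: a_5 + q1*a_4 + q2*a_3 + q3*a_2 + q4*a_1 = 0, i.e. -6660639/17 + (1202003/17)*q1 + (-11960)*q2 + (31188/17)*q3 + (-4048/17)*q4 = 0.
  z^6: a_6 + q1*a_5 + q2*a_4 + q3*a_3 + q4*a_2 = 0, i.e. 140976177/68 + (-6660639/17)*q1 + (1202003/17)*q2 + (-11960)*q3 + (31188/17)*q4 = 0.
  z^7: a_7 + q1*a_6 + q2*a_5 + q3*a_4 + q4*a_3 = 0, i.e. -180146028/17 + (140976177/68)*q1 + (-6660639/17)*q2 + (1202003/17)*q3 + (-11960)*q4 = 0.
Solving this linear system: q1 = 8869/779, q2 = 126571/3116, q3 = 26852/779, q4 = -30686/779.
The numerator is Q*f truncated at degree 3: P0 = a_0 = 368/17; P1 = a_1 + q1*a_0 = 110400/13243; P2 = a_2 + q1*a_1 + q2*a_0 = 38272/13243; P3 = a_3 + q1*a_2 + q2*a_1 + q3*a_0 = 11776/13243.
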